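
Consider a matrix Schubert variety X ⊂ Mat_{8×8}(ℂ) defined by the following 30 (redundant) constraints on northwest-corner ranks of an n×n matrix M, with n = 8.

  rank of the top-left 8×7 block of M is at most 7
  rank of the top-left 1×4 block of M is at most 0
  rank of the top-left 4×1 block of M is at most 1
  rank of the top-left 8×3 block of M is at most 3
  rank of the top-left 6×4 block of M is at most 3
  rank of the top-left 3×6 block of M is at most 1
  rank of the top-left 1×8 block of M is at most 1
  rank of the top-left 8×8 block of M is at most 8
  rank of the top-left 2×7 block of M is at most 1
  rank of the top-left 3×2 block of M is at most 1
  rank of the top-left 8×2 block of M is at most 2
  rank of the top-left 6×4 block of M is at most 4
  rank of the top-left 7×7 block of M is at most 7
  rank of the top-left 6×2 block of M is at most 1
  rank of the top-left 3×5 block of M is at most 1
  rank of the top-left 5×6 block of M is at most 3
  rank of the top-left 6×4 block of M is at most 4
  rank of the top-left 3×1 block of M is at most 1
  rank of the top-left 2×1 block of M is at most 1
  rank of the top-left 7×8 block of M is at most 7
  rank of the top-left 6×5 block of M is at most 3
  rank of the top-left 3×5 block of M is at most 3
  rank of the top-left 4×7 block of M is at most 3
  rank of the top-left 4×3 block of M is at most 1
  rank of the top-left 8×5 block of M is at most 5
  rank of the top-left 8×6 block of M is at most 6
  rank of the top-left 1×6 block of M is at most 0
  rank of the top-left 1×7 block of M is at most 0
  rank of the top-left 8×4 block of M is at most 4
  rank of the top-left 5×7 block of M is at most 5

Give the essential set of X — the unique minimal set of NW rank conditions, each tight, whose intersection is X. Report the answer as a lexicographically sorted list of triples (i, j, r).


Propagating the 30 rank bounds to every northwest block:

  i=1: 0, 0, 0, 0, 0, 0, 0, 1
  i=2: 1, 1, 1, 1, 1, 1, 1, 2
  i=3: 1, 1, 1, 1, 1, 1, 2, 3
  i=4: 1, 1, 1, 2, 2, 2, 3, 4
  i=5: 1, 1, 2, 3, 3, 3, 4, 5
  i=6: 1, 1, 2, 3, 3, 4, 5, 6
  i=7: 1, 2, 3, 4, 4, 5, 6, 7
  i=8: 1, 2, 3, 4, 5, 6, 7, 8

so w = (8, 1, 7, 4, 3, 6, 2, 5).

ℓ(w)=17; the 5 essential cells (i,j,r):

[(1, 7, 0), (3, 6, 1), (4, 3, 1), (6, 2, 1), (6, 5, 3)]


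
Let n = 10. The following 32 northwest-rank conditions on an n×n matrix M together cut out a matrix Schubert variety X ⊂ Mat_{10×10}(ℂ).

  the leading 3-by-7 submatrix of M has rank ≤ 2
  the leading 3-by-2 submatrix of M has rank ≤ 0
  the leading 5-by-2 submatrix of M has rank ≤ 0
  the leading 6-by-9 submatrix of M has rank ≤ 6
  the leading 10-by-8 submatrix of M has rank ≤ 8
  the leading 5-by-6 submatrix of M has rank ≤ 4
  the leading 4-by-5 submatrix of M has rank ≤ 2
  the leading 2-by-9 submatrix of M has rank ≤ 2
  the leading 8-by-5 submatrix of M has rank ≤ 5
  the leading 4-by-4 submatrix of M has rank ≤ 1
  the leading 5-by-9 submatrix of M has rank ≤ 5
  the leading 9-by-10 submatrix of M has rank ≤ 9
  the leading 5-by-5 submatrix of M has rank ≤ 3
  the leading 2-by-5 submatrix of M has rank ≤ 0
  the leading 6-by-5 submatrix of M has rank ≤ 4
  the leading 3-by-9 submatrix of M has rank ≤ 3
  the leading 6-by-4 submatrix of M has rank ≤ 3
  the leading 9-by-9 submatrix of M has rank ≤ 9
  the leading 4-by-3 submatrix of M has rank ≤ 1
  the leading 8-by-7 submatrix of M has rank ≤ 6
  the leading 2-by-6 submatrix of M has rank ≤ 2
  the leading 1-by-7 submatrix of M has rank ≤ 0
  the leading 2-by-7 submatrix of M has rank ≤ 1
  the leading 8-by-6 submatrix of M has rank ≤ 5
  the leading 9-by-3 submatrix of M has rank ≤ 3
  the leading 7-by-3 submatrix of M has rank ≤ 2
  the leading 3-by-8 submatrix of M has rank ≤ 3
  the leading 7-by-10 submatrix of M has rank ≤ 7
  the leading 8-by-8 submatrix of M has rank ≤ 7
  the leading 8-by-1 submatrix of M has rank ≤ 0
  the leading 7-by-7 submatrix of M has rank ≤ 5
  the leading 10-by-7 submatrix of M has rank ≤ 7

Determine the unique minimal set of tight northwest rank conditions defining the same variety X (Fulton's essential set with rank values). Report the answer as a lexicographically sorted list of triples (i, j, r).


The tightest implied rank at each (i,j), from the 32 conditions:

  0, 0, 0, 0, 0, 0, 0, 1, 1, 1
  0, 0, 0, 0, 0, 1, 1, 2, 2, 2
  0, 0, 1, 1, 1, 2, 2, 3, 3, 3
  0, 0, 1, 1, 2, 3, 3, 4, 4, 4
  0, 0, 1, 2, 3, 4, 4, 5, 5, 5
  0, 1, 2, 3, 4, 5, 5, 6, 6, 6
  0, 1, 2, 3, 4, 5, 5, 6, 7, 7
  0, 1, 2, 3, 4, 5, 6, 7, 8, 8
  1, 2, 3, 4, 5, 6, 7, 8, 9, 9
  1, 2, 3, 4, 5, 6, 7, 8, 9, 10

giving w = (8, 6, 3, 5, 4, 2, 9, 7, 1, 10) via Δ²R.

Fulton essential set (6 of the 23 Rothe cells):

[(1, 7, 0), (2, 5, 0), (4, 4, 1), (5, 2, 0), (7, 7, 5), (8, 1, 0)]


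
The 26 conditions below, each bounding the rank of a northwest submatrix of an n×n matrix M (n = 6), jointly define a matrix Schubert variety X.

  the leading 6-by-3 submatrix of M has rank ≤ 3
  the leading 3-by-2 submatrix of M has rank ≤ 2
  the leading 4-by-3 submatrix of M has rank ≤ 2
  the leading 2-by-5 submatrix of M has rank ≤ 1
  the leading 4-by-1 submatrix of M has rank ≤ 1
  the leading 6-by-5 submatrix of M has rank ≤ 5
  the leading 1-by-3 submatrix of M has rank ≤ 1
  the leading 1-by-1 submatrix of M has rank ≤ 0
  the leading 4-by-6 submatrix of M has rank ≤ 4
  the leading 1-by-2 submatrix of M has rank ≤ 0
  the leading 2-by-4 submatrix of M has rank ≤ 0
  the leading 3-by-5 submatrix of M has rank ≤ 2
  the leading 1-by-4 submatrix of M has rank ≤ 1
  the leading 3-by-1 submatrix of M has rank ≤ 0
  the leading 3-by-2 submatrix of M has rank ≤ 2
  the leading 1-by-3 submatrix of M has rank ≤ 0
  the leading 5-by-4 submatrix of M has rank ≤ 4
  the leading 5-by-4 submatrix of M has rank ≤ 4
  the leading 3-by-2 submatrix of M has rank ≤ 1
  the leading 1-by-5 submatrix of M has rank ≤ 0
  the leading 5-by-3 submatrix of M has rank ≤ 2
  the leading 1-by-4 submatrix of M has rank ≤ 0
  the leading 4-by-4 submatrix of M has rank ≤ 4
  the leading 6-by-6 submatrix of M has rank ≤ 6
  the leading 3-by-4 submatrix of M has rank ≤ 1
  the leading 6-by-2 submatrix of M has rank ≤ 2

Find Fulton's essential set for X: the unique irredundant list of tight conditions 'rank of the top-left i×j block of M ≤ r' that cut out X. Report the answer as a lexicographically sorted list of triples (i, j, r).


Rank table r_w(6×6) implied by the 26 constraints:

  R[1]: 0 | 0 | 0 | 0 | 0 | 1
  R[2]: 0 | 0 | 0 | 0 | 1 | 2
  R[3]: 0 | 1 | 1 | 1 | 2 | 3
  R[4]: 1 | 2 | 2 | 2 | 3 | 4
  R[5]: 1 | 2 | 2 | 3 | 4 | 5
  R[6]: 1 | 2 | 3 | 4 | 5 | 6

second differences of R give the permutation w = (6, 5, 2, 1, 4, 3).

ℓ(w)=11; the 4 essential cells (i,j,r):

[(1, 5, 0), (2, 4, 0), (3, 1, 0), (5, 3, 2)]


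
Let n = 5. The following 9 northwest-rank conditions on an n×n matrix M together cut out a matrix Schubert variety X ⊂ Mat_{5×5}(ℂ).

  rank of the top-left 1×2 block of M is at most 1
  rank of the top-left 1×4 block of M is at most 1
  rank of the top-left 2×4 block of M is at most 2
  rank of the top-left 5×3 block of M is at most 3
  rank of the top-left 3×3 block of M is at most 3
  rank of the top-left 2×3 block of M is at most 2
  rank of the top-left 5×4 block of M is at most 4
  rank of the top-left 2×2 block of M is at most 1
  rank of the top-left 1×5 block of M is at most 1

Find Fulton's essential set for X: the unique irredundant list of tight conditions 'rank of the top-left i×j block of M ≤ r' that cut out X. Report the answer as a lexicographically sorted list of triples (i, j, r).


The tightest implied rank at each (i,j), from the 9 conditions:

  R[1]: 1 | 1 | 1 | 1 | 1
  R[2]: 1 | 1 | 2 | 2 | 2
  R[3]: 1 | 2 | 3 | 3 | 3
  R[4]: 1 | 2 | 3 | 4 | 4
  R[5]: 1 | 2 | 3 | 4 | 5

giving w = (1, 3, 2, 4, 5) via Δ²R.

1 SE-corner of the 1-cell Rothe diagram gives Ess(w):

[(2, 2, 1)]


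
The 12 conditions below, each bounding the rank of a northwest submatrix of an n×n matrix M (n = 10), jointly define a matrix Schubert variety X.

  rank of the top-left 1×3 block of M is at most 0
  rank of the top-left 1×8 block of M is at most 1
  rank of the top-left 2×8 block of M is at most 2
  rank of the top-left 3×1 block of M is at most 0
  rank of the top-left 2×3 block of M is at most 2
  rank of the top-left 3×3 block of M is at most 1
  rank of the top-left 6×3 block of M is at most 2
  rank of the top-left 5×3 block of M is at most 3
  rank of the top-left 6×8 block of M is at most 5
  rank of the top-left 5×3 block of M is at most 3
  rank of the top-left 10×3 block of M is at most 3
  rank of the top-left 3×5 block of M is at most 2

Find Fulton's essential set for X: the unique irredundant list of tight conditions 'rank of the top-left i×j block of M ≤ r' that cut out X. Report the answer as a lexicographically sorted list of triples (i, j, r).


Reconstructing r_w from the 12 given conditions:

  R[1]: 0, 0, 0, 1, 1, 1, 1, 1, 1, 1
  R[2]: 0, 1, 1, 2, 2, 2, 2, 2, 2, 2
  R[3]: 0, 1, 1, 2, 2, 3, 3, 3, 3, 3
  R[4]: 1, 2, 2, 3, 3, 4, 4, 4, 4, 4
  R[5]: 1, 2, 2, 3, 4, 5, 5, 5, 5, 5
  R[6]: 1, 2, 2, 3, 4, 5, 5, 5, 6, 6
  R[7]: 1, 2, 3, 4, 5, 6, 6, 6, 7, 7
  R[8]: 1, 2, 3, 4, 5, 6, 7, 7, 8, 8
  R[9]: 1, 2, 3, 4, 5, 6, 7, 8, 9, 9
  R[10]: 1, 2, 3, 4, 5, 6, 7, 8, 9, 10

the unique w with this rank table is (4, 2, 6, 1, 5, 9, 3, 7, 8, 10).

Fulton essential set (6 of the 11 Rothe cells):

[(1, 3, 0), (3, 1, 0), (3, 3, 1), (3, 5, 2), (6, 3, 2), (6, 8, 5)]


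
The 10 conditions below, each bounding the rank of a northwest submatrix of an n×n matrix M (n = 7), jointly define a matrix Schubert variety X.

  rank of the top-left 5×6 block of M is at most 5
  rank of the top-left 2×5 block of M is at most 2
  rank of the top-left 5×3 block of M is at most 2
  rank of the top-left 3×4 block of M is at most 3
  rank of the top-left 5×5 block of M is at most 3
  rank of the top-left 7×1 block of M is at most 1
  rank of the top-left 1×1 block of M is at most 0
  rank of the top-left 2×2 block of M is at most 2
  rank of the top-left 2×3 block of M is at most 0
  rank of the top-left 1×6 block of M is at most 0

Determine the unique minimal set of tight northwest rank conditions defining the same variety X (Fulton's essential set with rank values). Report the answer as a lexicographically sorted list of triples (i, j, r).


Rank table r_w(7×7) implied by the 10 constraints:

  R[1]: 0  0  0  0  0  0  1
  R[2]: 0  0  0  1  1  1  2
  R[3]: 1  1  1  2  2  2  3
  R[4]: 1  2  2  3  3  3  4
  R[5]: 1  2  2  3  3  4  5
  R[6]: 1  2  3  4  4  5  6
  R[7]: 1  2  3  4  5  6  7

the unique w with this rank table is (7, 4, 1, 2, 6, 3, 5).

D(w) has 11 cells with 4 SE-corners; essential set:

[(1, 6, 0), (2, 3, 0), (5, 3, 2), (5, 5, 3)]


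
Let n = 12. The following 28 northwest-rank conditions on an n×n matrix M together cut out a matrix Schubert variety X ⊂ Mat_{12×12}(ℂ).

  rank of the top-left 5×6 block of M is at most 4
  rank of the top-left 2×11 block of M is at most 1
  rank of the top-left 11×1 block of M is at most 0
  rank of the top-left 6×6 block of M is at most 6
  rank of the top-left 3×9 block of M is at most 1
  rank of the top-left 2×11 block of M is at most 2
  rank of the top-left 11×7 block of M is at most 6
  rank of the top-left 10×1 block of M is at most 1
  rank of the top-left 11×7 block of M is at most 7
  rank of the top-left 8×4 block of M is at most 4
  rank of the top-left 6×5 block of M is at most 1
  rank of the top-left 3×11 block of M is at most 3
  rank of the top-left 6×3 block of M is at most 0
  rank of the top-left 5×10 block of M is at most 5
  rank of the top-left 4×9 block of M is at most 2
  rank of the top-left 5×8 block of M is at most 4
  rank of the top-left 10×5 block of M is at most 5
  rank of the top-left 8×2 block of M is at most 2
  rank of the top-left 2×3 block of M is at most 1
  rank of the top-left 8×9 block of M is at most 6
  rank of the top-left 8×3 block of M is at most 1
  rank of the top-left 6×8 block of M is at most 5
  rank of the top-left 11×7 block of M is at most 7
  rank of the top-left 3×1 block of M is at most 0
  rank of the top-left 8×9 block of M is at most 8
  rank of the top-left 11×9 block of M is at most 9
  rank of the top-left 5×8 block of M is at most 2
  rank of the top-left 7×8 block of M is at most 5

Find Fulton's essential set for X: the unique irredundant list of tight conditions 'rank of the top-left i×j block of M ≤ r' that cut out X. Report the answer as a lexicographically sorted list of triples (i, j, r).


Computing R[i][j] = min implied NW-rank bound (n=12, 28 conditions):

  0, 0, 0, 1, 1, 1, 1, 1, 1, 1, 1, 1
  0, 0, 0, 1, 1, 1, 1, 1, 1, 1, 1, 2
  0, 0, 0, 1, 1, 1, 1, 1, 1, 2, 2, 3
  0, 0, 0, 1, 1, 2, 2, 2, 2, 3, 3, 4
  0, 0, 0, 1, 1, 2, 2, 2, 3, 4, 4, 5
  0, 0, 0, 1, 1, 2, 3, 3, 4, 5, 5, 6
  0, 1, 1, 2, 2, 3, 4, 4, 5, 6, 6, 7
  0, 1, 1, 2, 3, 4, 5, 5, 6, 7, 7, 8
  0, 1, 2, 3, 4, 5, 6, 6, 7, 8, 8, 9
  0, 1, 2, 3, 4, 5, 6, 7, 8, 9, 9, 10
  0, 1, 2, 3, 4, 5, 6, 7, 8, 9, 10, 11
  1, 2, 3, 4, 5, 6, 7, 8, 9, 10, 11, 12

reading off 1-entries of Δ²R: w = (4, 12, 10, 6, 9, 7, 2, 5, 3, 8, 11, 1).

7 SE-corners of the 41-cell Rothe diagram give Ess(w):

[(2, 11, 1), (3, 9, 1), (5, 8, 2), (6, 3, 0), (6, 5, 1), (8, 3, 1), (11, 1, 0)]


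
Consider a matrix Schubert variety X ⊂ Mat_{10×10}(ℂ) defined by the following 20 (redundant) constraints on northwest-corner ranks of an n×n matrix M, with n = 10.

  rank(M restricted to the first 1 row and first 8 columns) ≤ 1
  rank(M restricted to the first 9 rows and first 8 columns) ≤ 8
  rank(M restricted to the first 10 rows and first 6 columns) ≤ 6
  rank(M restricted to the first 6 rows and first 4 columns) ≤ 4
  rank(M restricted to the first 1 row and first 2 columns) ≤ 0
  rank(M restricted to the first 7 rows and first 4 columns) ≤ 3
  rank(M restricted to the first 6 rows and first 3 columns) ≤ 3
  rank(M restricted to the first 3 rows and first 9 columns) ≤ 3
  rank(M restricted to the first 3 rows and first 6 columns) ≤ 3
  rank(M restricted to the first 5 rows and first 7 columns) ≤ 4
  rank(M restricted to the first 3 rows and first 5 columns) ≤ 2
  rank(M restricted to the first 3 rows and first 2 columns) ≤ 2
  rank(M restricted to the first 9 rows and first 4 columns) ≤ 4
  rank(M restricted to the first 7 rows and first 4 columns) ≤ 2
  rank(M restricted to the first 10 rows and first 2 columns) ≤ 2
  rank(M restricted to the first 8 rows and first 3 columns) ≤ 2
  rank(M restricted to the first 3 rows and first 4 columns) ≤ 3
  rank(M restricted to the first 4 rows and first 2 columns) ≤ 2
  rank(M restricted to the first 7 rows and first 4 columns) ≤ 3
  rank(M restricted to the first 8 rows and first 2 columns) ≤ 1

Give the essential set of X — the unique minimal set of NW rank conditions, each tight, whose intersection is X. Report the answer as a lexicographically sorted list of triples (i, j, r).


Computing R[i][j] = min implied NW-rank bound (n=10, 20 conditions):

  i=1: 0 | 0 | 1 | 1 | 1 | 1 | 1 | 1 | 1 | 1
  i=2: 1 | 1 | 2 | 2 | 2 | 2 | 2 | 2 | 2 | 2
  i=3: 1 | 1 | 2 | 2 | 2 | 3 | 3 | 3 | 3 | 3
  i=4: 1 | 1 | 2 | 2 | 3 | 4 | 4 | 4 | 4 | 4
  i=5: 1 | 1 | 2 | 2 | 3 | 4 | 4 | 5 | 5 | 5
  i=6: 1 | 1 | 2 | 2 | 3 | 4 | 5 | 6 | 6 | 6
  i=7: 1 | 1 | 2 | 2 | 3 | 4 | 5 | 6 | 7 | 7
  i=8: 1 | 1 | 2 | 3 | 4 | 5 | 6 | 7 | 8 | 8
  i=9: 1 | 2 | 3 | 4 | 5 | 6 | 7 | 8 | 9 | 9
  i=10: 1 | 2 | 3 | 4 | 5 | 6 | 7 | 8 | 9 | 10

the unique w with this rank table is (3, 1, 6, 5, 8, 7, 9, 4, 2, 10).

Rothe diagram D(w) (15 cells), 5 SE-corners (essential conditions):

[(1, 2, 0), (3, 5, 2), (5, 7, 4), (7, 4, 2), (8, 2, 1)]


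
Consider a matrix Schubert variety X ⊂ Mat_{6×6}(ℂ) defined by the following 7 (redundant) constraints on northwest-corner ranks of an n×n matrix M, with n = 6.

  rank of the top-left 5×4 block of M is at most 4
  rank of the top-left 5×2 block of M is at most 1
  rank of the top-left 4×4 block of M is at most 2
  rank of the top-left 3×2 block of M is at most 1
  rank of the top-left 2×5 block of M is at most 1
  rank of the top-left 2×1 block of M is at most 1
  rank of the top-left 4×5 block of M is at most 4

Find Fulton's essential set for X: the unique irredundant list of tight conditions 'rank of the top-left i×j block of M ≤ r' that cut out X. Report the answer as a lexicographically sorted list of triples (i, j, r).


The tightest implied rank at each (i,j), from the 7 conditions:

  1 | 1 | 1 | 1 | 1 | 1
  1 | 1 | 1 | 1 | 1 | 2
  1 | 1 | 2 | 2 | 2 | 3
  1 | 1 | 2 | 2 | 3 | 4
  1 | 1 | 2 | 3 | 4 | 5
  1 | 2 | 3 | 4 | 5 | 6

so w = (1, 6, 3, 5, 4, 2).

|D(w)|=8, |Ess(w)|=3:

[(2, 5, 1), (4, 4, 2), (5, 2, 1)]


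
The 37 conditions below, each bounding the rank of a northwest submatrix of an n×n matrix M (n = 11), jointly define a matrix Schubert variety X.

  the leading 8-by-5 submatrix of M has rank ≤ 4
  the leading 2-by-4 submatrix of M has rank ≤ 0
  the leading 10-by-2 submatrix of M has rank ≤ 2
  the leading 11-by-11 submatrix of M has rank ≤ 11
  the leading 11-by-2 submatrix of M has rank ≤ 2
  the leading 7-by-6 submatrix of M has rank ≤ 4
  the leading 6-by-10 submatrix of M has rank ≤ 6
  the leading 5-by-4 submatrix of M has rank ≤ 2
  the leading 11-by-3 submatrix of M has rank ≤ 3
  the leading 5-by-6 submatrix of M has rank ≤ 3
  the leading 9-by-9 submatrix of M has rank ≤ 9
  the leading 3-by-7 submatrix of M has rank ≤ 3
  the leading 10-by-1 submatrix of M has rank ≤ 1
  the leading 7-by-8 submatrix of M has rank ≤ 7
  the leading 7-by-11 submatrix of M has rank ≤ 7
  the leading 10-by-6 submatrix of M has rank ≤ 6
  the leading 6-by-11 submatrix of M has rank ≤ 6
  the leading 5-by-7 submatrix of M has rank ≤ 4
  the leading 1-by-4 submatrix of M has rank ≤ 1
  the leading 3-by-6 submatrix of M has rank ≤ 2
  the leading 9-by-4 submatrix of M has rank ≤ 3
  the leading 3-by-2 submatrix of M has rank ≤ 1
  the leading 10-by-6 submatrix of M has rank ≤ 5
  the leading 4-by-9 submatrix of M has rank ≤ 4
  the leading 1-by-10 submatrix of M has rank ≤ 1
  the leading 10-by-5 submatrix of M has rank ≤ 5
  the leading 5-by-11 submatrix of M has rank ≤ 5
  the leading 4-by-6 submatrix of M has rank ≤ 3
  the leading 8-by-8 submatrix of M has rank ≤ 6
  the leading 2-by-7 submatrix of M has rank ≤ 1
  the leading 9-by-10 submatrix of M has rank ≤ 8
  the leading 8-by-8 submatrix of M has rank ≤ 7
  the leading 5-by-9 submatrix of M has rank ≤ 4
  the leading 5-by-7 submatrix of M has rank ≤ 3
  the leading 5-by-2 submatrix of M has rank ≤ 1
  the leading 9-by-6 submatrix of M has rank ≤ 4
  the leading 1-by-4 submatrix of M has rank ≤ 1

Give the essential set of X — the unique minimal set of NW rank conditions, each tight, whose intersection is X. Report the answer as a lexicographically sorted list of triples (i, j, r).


Computing R[i][j] = min implied NW-rank bound (n=11, 37 conditions):

  R[1]: 0 0 0 0 1 1 1 1 1 1 1
  R[2]: 0 0 0 0 1 1 1 2 2 2 2
  R[3]: 1 1 1 1 2 2 2 3 3 3 3
  R[4]: 1 1 2 2 3 3 3 4 4 4 4
  R[5]: 1 1 2 2 3 3 3 4 4 5 5
  R[6]: 1 2 3 3 4 4 4 5 5 6 6
  R[7]: 1 2 3 3 4 4 5 6 6 7 7
  R[8]: 1 2 3 3 4 4 5 6 7 8 8
  R[9]: 1 2 3 3 4 4 5 6 7 8 9
  R[10]: 1 2 3 4 5 5 6 7 8 9 10
  R[11]: 1 2 3 4 5 6 7 8 9 10 11

second differences of R give the permutation w = (5, 8, 1, 3, 10, 2, 7, 9, 11, 4, 6).

|D(w)|=22, |Ess(w)|=8:

[(2, 4, 0), (2, 7, 1), (5, 2, 1), (5, 4, 2), (5, 7, 3), (5, 9, 4), (9, 4, 3), (9, 6, 4)]


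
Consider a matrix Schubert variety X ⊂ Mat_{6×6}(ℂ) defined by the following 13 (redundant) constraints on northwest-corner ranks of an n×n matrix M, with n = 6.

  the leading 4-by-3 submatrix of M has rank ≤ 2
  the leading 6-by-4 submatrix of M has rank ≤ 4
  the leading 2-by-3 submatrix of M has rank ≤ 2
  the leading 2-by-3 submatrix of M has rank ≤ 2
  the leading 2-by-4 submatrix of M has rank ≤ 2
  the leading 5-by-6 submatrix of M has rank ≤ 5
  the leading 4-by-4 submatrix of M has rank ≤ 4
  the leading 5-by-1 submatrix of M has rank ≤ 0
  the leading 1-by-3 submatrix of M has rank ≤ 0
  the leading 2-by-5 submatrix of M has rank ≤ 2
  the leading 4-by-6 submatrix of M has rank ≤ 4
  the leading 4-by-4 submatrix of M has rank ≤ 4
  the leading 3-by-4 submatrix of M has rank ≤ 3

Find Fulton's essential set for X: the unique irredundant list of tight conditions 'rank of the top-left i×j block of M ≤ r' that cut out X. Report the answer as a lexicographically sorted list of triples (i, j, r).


Computing R[i][j] = min implied NW-rank bound (n=6, 13 conditions):

  0  0  0  1  1  1
  0  1  1  2  2  2
  0  1  2  3  3  3
  0  1  2  3  4  4
  0  1  2  3  4  5
  1  2  3  4  5  6

hence w(1..6) = (4, 2, 3, 5, 6, 1).

Rothe diagram D(w) (7 cells), 2 SE-corners (essential conditions):

[(1, 3, 0), (5, 1, 0)]


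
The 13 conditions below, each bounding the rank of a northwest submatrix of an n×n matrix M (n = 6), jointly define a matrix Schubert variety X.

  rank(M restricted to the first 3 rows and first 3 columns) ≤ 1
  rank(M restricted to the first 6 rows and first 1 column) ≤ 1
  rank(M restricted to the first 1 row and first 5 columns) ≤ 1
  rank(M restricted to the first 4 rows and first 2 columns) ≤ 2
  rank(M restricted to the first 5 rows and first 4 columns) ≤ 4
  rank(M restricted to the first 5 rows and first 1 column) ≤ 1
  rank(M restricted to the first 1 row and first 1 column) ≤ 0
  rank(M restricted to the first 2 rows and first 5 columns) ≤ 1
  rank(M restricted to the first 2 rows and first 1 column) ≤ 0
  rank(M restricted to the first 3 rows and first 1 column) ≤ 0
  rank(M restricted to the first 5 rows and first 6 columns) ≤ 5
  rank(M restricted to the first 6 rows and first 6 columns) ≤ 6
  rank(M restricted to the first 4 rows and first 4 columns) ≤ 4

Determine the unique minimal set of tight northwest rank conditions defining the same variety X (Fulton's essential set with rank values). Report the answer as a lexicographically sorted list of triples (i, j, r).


Propagating the 13 rank bounds to every northwest block:

  row 1: 0  1  1  1  1  1
  row 2: 0  1  1  1  1  2
  row 3: 0  1  1  2  2  3
  row 4: 1  2  2  3  3  4
  row 5: 1  2  3  4  4  5
  row 6: 1  2  3  4  5  6

giving w = (2, 6, 4, 1, 3, 5) via Δ²R.

ℓ(w)=7; the 3 essential cells (i,j,r):

[(2, 5, 1), (3, 1, 0), (3, 3, 1)]


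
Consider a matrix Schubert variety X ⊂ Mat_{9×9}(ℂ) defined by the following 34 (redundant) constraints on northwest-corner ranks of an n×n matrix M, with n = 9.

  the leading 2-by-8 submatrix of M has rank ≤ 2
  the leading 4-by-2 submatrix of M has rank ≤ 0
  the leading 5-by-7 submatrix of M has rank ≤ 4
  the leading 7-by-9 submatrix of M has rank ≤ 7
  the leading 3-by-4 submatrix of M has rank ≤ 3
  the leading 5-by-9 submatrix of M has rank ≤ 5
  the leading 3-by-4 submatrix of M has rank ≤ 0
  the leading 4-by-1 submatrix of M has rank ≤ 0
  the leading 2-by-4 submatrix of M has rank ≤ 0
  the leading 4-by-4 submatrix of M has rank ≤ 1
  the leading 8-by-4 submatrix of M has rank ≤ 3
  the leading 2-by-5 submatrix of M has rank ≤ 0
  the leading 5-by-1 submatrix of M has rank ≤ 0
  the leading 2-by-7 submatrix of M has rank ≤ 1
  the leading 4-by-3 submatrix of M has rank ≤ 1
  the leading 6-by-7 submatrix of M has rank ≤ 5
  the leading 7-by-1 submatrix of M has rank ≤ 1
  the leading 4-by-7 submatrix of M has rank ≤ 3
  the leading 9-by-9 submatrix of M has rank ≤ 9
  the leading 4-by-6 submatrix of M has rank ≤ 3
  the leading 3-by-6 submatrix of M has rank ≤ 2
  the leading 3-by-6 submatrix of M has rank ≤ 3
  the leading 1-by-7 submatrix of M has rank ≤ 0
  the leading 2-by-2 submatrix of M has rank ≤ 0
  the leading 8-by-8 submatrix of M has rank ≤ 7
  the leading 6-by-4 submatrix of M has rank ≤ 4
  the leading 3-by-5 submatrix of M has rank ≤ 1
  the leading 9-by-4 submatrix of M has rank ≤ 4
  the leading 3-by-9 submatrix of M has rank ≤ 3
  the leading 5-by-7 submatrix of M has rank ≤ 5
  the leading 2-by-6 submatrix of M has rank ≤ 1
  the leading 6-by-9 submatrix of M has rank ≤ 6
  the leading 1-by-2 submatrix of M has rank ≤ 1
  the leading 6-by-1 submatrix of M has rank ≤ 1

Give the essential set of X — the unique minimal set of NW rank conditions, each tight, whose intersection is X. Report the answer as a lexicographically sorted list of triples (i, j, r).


Recovering R(i,j) via the rank-extension bound from the 34 conditions:

  row 1: 0, 0, 0, 0, 0, 0, 0, 1, 1
  row 2: 0, 0, 0, 0, 0, 1, 1, 2, 2
  row 3: 0, 0, 0, 0, 1, 2, 2, 3, 3
  row 4: 0, 0, 1, 1, 2, 3, 3, 4, 4
  row 5: 0, 1, 2, 2, 3, 4, 4, 5, 5
  row 6: 1, 2, 3, 3, 4, 5, 5, 6, 6
  row 7: 1, 2, 3, 3, 4, 5, 6, 7, 7
  row 8: 1, 2, 3, 3, 4, 5, 6, 7, 8
  row 9: 1, 2, 3, 4, 5, 6, 7, 8, 9

reading off 1-entries of Δ²R: w = (8, 6, 5, 3, 2, 1, 7, 9, 4).

D(w) has 21 cells with 6 SE-corners; essential set:

[(1, 7, 0), (2, 5, 0), (3, 4, 0), (4, 2, 0), (5, 1, 0), (8, 4, 3)]


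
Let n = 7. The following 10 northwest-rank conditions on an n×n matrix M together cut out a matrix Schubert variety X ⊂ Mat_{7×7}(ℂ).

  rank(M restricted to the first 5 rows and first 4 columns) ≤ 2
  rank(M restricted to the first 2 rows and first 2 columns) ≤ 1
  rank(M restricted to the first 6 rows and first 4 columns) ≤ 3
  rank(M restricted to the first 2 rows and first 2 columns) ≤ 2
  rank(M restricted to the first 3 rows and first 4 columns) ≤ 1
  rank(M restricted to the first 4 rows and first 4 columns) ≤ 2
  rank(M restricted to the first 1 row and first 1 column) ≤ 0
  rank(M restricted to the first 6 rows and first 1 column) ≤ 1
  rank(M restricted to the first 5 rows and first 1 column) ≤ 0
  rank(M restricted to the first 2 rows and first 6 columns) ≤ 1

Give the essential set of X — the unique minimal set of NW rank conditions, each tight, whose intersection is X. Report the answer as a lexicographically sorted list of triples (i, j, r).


Rank table r_w(7×7) implied by the 10 constraints:

  0 1 1 1 1 1 1
  0 1 1 1 1 1 2
  0 1 1 1 2 2 3
  0 1 2 2 3 3 4
  0 1 2 2 3 4 5
  1 2 3 3 4 5 6
  1 2 3 4 5 6 7

so w = (2, 7, 5, 3, 6, 1, 4).

Fulton essential set (4 of the 12 Rothe cells):

[(2, 6, 1), (3, 4, 1), (5, 1, 0), (5, 4, 2)]


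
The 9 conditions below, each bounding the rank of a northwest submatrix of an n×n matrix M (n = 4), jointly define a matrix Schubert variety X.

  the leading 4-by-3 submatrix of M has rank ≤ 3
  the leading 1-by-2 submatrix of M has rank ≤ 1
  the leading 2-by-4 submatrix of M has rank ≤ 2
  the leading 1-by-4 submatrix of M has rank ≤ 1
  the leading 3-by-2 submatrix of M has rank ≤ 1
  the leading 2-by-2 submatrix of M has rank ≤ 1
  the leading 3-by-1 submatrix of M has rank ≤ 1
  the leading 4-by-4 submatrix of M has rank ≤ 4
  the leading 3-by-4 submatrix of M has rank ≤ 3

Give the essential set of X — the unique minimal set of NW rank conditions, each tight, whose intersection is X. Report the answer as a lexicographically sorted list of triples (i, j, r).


Computing R[i][j] = min implied NW-rank bound (n=4, 9 conditions):

  row 1: 1 | 1 | 1 | 1
  row 2: 1 | 1 | 2 | 2
  row 3: 1 | 1 | 2 | 3
  row 4: 1 | 2 | 3 | 4

so w = (1, 3, 4, 2).

|D(w)|=2, |Ess(w)|=1:

[(3, 2, 1)]


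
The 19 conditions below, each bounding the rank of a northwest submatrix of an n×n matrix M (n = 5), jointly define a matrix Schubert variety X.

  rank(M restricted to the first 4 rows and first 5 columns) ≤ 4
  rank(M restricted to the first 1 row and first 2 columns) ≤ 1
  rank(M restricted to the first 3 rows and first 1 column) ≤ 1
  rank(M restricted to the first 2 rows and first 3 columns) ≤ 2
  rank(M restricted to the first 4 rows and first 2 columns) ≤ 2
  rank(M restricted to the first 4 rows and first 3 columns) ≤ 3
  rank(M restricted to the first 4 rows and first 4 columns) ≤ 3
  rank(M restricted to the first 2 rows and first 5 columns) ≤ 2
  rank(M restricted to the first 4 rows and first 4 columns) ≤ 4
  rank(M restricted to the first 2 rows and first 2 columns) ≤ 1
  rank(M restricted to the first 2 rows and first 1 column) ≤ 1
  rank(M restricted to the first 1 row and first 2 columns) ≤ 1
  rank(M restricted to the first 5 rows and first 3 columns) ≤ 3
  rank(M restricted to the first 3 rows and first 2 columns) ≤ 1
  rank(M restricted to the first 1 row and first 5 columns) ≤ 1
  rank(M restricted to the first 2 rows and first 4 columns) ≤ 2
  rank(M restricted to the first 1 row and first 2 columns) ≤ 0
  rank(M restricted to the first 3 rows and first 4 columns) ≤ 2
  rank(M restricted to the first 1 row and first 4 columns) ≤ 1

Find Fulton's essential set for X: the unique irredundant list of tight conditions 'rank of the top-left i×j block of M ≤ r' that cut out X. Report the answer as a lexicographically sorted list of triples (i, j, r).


The tightest implied rank at each (i,j), from the 19 conditions:

  i=1: 0, 0, 1, 1, 1
  i=2: 1, 1, 2, 2, 2
  i=3: 1, 1, 2, 2, 3
  i=4: 1, 2, 3, 3, 4
  i=5: 1, 2, 3, 4, 5

so w = (3, 1, 5, 2, 4).

D(w) has 4 cells with 3 SE-corners; essential set:

[(1, 2, 0), (3, 2, 1), (3, 4, 2)]


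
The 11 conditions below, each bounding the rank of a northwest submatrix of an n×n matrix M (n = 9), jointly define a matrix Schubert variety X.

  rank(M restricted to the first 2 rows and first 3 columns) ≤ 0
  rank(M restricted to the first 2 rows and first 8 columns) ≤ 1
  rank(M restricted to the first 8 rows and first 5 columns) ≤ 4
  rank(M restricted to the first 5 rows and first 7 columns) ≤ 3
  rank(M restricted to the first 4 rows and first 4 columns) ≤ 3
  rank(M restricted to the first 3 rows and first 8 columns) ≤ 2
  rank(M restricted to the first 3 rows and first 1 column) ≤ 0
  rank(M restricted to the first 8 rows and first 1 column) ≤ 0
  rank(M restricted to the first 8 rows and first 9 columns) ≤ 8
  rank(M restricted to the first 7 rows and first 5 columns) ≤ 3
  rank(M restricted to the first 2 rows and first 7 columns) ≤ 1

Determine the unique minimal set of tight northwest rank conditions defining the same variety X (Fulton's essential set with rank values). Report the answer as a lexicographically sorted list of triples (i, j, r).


Rank table r_w(9×9) implied by the 11 constraints:

  R[1]: 0, 0, 0, 1, 1, 1, 1, 1, 1
  R[2]: 0, 0, 0, 1, 1, 1, 1, 1, 2
  R[3]: 0, 1, 1, 2, 2, 2, 2, 2, 3
  R[4]: 0, 1, 2, 3, 3, 3, 3, 3, 4
  R[5]: 0, 1, 2, 3, 3, 3, 3, 4, 5
  R[6]: 0, 1, 2, 3, 3, 4, 4, 5, 6
  R[7]: 0, 1, 2, 3, 3, 4, 5, 6, 7
  R[8]: 0, 1, 2, 3, 4, 5, 6, 7, 8
  R[9]: 1, 2, 3, 4, 5, 6, 7, 8, 9

hence w(1..9) = (4, 9, 2, 3, 8, 6, 7, 5, 1).

|D(w)|=21, |Ess(w)|=5:

[(2, 3, 0), (2, 8, 1), (5, 7, 3), (7, 5, 3), (8, 1, 0)]


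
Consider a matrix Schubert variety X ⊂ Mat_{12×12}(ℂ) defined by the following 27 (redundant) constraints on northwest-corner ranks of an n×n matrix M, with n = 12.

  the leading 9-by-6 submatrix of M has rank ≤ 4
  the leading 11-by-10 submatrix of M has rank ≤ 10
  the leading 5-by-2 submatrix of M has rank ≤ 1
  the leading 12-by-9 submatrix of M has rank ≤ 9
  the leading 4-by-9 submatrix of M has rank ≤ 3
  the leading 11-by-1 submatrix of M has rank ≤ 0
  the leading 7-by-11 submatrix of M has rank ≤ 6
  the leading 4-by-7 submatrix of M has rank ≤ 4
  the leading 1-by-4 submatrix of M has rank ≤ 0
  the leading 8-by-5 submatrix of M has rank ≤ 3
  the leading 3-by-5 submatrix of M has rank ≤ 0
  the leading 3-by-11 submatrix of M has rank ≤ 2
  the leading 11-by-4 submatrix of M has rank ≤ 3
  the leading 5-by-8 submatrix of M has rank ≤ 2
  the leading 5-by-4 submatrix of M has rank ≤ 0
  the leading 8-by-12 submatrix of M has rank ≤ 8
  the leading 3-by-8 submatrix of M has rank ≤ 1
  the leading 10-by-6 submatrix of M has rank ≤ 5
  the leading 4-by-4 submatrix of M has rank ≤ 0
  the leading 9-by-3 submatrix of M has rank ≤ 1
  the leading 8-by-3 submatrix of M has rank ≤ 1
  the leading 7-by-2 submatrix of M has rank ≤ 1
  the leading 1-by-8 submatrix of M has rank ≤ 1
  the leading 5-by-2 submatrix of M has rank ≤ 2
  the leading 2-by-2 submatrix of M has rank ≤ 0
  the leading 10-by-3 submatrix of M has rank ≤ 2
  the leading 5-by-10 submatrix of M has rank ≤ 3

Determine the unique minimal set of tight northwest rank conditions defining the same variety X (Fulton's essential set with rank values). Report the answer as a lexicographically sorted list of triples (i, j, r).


Computing R[i][j] = min implied NW-rank bound (n=12, 27 conditions):

  i=1: 0 | 0 | 0 | 0 | 0 | 1 | 1 | 1 | 1 | 1 | 1 | 1
  i=2: 0 | 0 | 0 | 0 | 0 | 1 | 1 | 1 | 2 | 2 | 2 | 2
  i=3: 0 | 0 | 0 | 0 | 0 | 1 | 1 | 1 | 2 | 2 | 2 | 3
  i=4: 0 | 0 | 0 | 0 | 1 | 2 | 2 | 2 | 3 | 3 | 3 | 4
  i=5: 0 | 0 | 0 | 0 | 1 | 2 | 2 | 2 | 3 | 3 | 4 | 5
  i=6: 0 | 1 | 1 | 1 | 2 | 3 | 3 | 3 | 4 | 4 | 5 | 6
  i=7: 0 | 1 | 1 | 2 | 3 | 4 | 4 | 4 | 5 | 5 | 6 | 7
  i=8: 0 | 1 | 1 | 2 | 3 | 4 | 5 | 5 | 6 | 6 | 7 | 8
  i=9: 0 | 1 | 1 | 2 | 3 | 4 | 5 | 6 | 7 | 7 | 8 | 9
  i=10: 0 | 1 | 2 | 3 | 4 | 5 | 6 | 7 | 8 | 8 | 9 | 10
  i=11: 0 | 1 | 2 | 3 | 4 | 5 | 6 | 7 | 8 | 9 | 10 | 11
  i=12: 1 | 2 | 3 | 4 | 5 | 6 | 7 | 8 | 9 | 10 | 11 | 12

the unique w with this rank table is (6, 9, 12, 5, 11, 2, 4, 7, 8, 3, 10, 1).

Fulton essential set (8 of the 41 Rothe cells):

[(3, 5, 0), (3, 8, 1), (3, 11, 2), (5, 4, 0), (5, 8, 2), (5, 10, 3), (9, 3, 1), (11, 1, 0)]


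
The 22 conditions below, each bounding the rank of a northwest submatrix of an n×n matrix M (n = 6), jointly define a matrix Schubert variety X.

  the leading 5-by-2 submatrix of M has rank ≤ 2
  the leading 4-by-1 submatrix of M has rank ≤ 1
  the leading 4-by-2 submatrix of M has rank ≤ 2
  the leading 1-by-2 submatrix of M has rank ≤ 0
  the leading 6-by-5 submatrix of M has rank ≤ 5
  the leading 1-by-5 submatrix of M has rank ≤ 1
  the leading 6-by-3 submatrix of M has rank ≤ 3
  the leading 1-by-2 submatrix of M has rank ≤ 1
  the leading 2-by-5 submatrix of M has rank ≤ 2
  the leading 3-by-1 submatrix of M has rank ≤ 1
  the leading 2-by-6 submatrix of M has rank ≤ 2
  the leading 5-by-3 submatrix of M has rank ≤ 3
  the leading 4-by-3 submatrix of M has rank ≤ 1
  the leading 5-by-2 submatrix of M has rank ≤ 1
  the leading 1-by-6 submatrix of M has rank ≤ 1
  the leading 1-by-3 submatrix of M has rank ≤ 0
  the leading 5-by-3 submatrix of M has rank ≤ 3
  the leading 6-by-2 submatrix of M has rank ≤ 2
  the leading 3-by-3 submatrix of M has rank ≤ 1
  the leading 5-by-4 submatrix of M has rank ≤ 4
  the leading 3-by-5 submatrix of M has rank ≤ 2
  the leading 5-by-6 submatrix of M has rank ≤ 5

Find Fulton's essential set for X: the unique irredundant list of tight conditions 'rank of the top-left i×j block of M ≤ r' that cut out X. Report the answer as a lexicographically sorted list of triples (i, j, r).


Reconstructing r_w from the 22 given conditions:

  row 1: 0  0  0  1  1  1
  row 2: 1  1  1  2  2  2
  row 3: 1  1  1  2  2  3
  row 4: 1  1  1  2  3  4
  row 5: 1  1  2  3  4  5
  row 6: 1  2  3  4  5  6

giving w = (4, 1, 6, 5, 3, 2) via Δ²R.

4 SE-corners of the 9-cell Rothe diagram give Ess(w):

[(1, 3, 0), (3, 5, 2), (4, 3, 1), (5, 2, 1)]


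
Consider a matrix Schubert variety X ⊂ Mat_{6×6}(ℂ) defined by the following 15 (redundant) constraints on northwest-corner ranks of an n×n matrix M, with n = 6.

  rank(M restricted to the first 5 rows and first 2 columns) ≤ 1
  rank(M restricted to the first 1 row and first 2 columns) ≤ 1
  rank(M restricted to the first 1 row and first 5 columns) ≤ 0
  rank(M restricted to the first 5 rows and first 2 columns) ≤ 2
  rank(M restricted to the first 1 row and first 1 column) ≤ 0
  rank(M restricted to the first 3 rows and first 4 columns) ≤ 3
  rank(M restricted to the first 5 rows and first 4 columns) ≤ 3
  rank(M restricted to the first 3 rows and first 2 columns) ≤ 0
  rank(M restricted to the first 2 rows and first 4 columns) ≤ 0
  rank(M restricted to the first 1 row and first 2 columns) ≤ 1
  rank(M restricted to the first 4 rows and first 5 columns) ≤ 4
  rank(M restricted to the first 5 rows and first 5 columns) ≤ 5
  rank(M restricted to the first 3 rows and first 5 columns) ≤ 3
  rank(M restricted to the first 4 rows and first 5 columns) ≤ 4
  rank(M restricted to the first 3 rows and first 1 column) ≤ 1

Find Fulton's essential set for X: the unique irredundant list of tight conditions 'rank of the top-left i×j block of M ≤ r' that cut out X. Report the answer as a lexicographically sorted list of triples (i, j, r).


The tightest implied rank at each (i,j), from the 15 conditions:

  0 0 0 0 0 1
  0 0 0 0 1 2
  0 0 1 1 2 3
  1 1 2 2 3 4
  1 1 2 3 4 5
  1 2 3 4 5 6

hence w(1..6) = (6, 5, 3, 1, 4, 2).

ℓ(w)=12; the 4 essential cells (i,j,r):

[(1, 5, 0), (2, 4, 0), (3, 2, 0), (5, 2, 1)]


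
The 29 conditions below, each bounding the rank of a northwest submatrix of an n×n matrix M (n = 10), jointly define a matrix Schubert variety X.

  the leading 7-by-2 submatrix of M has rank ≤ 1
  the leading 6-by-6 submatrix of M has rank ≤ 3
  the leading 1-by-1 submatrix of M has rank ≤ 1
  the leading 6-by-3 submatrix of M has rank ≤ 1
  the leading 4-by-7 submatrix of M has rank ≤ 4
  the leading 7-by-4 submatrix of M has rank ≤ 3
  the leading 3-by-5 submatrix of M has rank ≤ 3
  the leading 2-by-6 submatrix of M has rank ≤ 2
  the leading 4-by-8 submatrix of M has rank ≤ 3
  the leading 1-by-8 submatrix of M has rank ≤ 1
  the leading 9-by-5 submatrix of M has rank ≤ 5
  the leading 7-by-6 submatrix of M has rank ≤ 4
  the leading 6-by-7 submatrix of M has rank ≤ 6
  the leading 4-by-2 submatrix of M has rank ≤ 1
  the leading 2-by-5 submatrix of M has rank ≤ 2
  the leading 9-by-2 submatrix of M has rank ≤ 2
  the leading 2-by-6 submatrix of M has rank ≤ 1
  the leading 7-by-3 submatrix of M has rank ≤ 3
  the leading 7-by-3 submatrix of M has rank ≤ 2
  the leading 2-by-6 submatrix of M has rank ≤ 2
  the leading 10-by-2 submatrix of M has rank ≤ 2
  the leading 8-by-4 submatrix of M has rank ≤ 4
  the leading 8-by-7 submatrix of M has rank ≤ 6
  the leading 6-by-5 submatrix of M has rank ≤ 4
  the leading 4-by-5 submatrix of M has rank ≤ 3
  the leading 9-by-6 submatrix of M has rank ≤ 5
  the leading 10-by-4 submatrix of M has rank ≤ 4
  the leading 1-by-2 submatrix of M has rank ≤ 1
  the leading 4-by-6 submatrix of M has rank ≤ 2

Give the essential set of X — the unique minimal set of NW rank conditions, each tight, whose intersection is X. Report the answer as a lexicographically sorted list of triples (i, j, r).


Propagating the 29 rank bounds to every northwest block:

  1 1 1 1 1 1 1 1 1 1
  1 1 1 1 1 1 2 2 2 2
  1 1 1 2 2 2 3 3 3 3
  1 1 1 2 2 2 3 3 4 4
  1 1 1 2 3 3 4 4 5 5
  1 1 1 2 3 3 4 5 6 6
  1 1 2 3 4 4 5 6 7 7
  1 2 3 4 5 5 6 7 8 8
  1 2 3 4 5 5 6 7 8 9
  1 2 3 4 5 6 7 8 9 10

second differences of R give the permutation w = (1, 7, 4, 9, 5, 8, 3, 2, 10, 6).

|D(w)|=19, |Ess(w)|=7:

[(2, 6, 1), (4, 6, 2), (4, 8, 3), (6, 3, 1), (6, 6, 3), (7, 2, 1), (9, 6, 5)]


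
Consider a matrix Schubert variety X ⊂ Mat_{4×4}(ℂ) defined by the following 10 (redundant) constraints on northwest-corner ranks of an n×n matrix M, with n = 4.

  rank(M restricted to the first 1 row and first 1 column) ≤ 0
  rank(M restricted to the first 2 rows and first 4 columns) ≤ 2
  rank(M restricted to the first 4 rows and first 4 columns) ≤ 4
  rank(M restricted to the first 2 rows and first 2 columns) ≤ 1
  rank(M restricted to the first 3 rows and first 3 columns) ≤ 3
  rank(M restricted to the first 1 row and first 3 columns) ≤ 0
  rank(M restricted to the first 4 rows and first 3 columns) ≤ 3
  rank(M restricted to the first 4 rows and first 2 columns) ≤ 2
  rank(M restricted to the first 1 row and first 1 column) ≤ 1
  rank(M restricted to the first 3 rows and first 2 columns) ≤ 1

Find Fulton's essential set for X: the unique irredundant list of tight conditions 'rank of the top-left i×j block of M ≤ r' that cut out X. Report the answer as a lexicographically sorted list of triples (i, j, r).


The tightest implied rank at each (i,j), from the 10 conditions:

  R[1]: 0 | 0 | 0 | 1
  R[2]: 1 | 1 | 1 | 2
  R[3]: 1 | 1 | 2 | 3
  R[4]: 1 | 2 | 3 | 4

second differences of R give the permutation w = (4, 1, 3, 2).

ℓ(w)=4; the 2 essential cells (i,j,r):

[(1, 3, 0), (3, 2, 1)]
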